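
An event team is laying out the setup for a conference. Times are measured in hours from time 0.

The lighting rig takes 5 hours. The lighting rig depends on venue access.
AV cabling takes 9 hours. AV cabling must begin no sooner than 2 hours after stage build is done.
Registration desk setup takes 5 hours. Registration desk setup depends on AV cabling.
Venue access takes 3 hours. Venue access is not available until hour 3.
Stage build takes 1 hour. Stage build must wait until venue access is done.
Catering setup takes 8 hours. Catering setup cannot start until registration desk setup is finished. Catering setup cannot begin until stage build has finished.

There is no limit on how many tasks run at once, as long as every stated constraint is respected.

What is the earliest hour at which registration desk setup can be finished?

Venue access cannot begin until its own release at hour 3. It runs from hour 3 to 3 + 3 = hour 6.
After venue access (finishes hour 6), stage build can start at hour 6 and finishes at hour 7.
After stage build (finishes hour 7, plus 2-hour gap → hour 9), AV cabling can start at hour 9 and finishes at hour 18.
Registration desk setup waits on AV cabling (finishes hour 18), so it starts at hour 18 and finishes at 18 + 5 = hour 23.

23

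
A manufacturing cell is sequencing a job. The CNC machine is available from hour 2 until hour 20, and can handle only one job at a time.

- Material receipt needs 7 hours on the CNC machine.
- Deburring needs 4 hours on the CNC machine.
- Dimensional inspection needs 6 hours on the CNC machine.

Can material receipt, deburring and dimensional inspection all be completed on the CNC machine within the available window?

Yes

The CNC machine window is 20 − 2 = 18 hours.
Running back to back, the jobs need 7 + 4 + 6 = 17 hours on the CNC machine.
Since 17 ≤ 18, they fit within the window.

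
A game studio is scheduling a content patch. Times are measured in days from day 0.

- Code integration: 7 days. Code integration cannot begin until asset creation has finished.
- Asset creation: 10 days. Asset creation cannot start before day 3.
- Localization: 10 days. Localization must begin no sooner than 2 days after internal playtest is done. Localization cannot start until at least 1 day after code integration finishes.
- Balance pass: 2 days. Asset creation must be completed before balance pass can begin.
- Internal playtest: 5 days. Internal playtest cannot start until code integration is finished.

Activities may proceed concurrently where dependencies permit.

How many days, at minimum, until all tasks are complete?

37

Asset creation waits on its own release at day 3, so it starts at day 3 and finishes at 3 + 10 = day 13.
Balance pass cannot begin until asset creation (finishes day 13). It runs from day 13 to 13 + 2 = day 15.
Code integration cannot begin until asset creation (finishes day 13). It runs from day 13 to 13 + 7 = day 20.
Internal playtest cannot begin until code integration (finishes day 20). It runs from day 20 to 20 + 5 = day 25.
Localization cannot start until internal playtest (finishes day 25, plus 2-day gap → day 27); code integration (finishes day 20, plus 1-day gap → day 21). The controlling bound is day 27, so localization finishes at 27 + 10 = day 37.
All tasks are finished once the last one completes. Finish times: Asset creation at 13, Code integration at 20, Internal playtest at 25, Balance pass at 15, Localization at 37. The latest is day 37.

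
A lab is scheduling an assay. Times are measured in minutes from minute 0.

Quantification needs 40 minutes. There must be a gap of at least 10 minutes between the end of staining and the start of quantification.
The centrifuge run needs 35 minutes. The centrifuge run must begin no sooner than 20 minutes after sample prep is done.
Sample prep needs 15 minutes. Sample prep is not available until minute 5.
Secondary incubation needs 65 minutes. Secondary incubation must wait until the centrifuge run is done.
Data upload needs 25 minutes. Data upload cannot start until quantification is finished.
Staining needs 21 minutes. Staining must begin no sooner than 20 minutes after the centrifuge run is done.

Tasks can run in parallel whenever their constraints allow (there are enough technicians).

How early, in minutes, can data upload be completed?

Sample prep waits on its own release at minute 5, so it starts at minute 5 and finishes at 5 + 15 = minute 20.
After sample prep (finishes minute 20, plus 20-minute gap → minute 40), the centrifuge run can start at minute 40 and finishes at minute 75.
Staining waits on the centrifuge run (finishes minute 75, plus 20-minute gap → minute 95), so it starts at minute 95 and finishes at 95 + 21 = minute 116.
After staining (finishes minute 116, plus 10-minute gap → minute 126), quantification can start at minute 126 and finishes at minute 166.
After quantification (finishes minute 166), data upload can start at minute 166 and finishes at minute 191.

191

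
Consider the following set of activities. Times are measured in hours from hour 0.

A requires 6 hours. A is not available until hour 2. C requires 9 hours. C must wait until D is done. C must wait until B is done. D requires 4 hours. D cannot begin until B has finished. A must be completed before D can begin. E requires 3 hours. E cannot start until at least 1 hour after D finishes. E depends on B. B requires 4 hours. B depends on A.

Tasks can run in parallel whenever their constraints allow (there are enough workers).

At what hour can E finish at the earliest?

20

A waits on its own release at hour 2, so it starts at hour 2 and finishes at 2 + 6 = hour 8.
B waits on A (finishes hour 8), so it starts at hour 8 and finishes at 8 + 4 = hour 12.
D cannot start until B (finishes hour 12); A (finishes hour 8). The controlling bound is hour 12, so D finishes at 12 + 4 = hour 16.
E has to wait for D (finishes hour 16, plus 1-hour gap → hour 17); B (finishes hour 12). The latest of these is hour 17, so E runs hour 17 to 17 + 3 = hour 20.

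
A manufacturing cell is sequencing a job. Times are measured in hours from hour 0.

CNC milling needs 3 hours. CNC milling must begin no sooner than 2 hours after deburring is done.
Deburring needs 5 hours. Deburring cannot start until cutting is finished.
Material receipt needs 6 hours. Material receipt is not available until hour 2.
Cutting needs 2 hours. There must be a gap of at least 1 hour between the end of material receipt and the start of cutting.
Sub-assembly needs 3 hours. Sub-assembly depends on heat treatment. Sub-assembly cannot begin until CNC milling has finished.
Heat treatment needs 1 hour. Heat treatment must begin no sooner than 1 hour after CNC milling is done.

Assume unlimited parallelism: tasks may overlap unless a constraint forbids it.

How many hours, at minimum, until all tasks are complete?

Material receipt cannot begin until its own release at hour 2. It runs from hour 2 to 2 + 6 = hour 8.
Cutting cannot begin until material receipt (finishes hour 8, plus 1-hour gap → hour 9). It runs from hour 9 to 9 + 2 = hour 11.
After cutting (finishes hour 11), deburring can start at hour 11 and finishes at hour 16.
After deburring (finishes hour 16, plus 2-hour gap → hour 18), CNC milling can start at hour 18 and finishes at hour 21.
Heat treatment cannot begin until CNC milling (finishes hour 21, plus 1-hour gap → hour 22). It runs from hour 22 to 22 + 1 = hour 23.
Sub-assembly needs all of heat treatment (finishes hour 23); CNC milling (finishes hour 21). That puts its earliest start at hour 23; it finishes at 23 + 3 = hour 26.
All tasks are finished once the last one completes. Finish times: Material receipt at 8, Cutting at 11, Deburring at 16, CNC milling at 21, Heat treatment at 23, Sub-assembly at 26. The latest is hour 26.

26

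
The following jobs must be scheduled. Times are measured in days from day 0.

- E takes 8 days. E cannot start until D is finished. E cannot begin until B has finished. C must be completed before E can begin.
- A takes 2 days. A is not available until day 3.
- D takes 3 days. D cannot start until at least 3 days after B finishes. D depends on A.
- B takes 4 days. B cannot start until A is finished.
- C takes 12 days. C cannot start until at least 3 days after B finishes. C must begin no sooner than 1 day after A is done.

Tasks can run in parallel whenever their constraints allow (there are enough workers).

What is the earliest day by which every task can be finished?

32

After its own release at day 3, A can start at day 3 and finishes at day 5.
B cannot begin until A (finishes day 5). It runs from day 5 to 5 + 4 = day 9.
D has to wait for B (finishes day 9, plus 3-day gap → day 12); A (finishes day 5). The latest of these is day 12, so D runs day 12 to 12 + 3 = day 15.
C has to wait for B (finishes day 9, plus 3-day gap → day 12); A (finishes day 5, plus 1-day gap → day 6). The latest of these is day 12, so C runs day 12 to 12 + 12 = day 24.
For E: D (finishes day 15); B (finishes day 9); C (finishes day 24). Taking the maximum gives a start of day 24, and it finishes at 24 + 8 = day 32.
All tasks are finished once the last one completes. Finish times: A at 5, B at 9, C at 24, D at 15, E at 32. The latest is day 32.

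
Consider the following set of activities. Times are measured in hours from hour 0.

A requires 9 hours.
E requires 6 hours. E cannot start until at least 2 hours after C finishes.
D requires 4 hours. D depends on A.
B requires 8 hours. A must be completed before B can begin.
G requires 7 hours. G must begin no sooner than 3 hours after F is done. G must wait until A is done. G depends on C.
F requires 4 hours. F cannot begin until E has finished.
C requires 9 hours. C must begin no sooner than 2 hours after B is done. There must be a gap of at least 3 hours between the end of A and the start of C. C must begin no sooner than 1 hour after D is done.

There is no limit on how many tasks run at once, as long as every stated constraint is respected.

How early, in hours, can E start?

A has no prerequisites, so it starts at hour 0 and finishes at hour 9.
D cannot begin until A (finishes hour 9). It runs from hour 9 to 9 + 4 = hour 13.
B waits on A (finishes hour 9), so it starts at hour 9 and finishes at 9 + 8 = hour 17.
For C: B (finishes hour 17, plus 2-hour gap → hour 19); A (finishes hour 9, plus 3-hour gap → hour 12); D (finishes hour 13, plus 1-hour gap → hour 14). Taking the maximum gives a start of hour 19, and it finishes at 19 + 9 = hour 28.
E waits on C (finishes hour 28, plus 2-hour gap → hour 30), so the earliest it can start is hour 30.

30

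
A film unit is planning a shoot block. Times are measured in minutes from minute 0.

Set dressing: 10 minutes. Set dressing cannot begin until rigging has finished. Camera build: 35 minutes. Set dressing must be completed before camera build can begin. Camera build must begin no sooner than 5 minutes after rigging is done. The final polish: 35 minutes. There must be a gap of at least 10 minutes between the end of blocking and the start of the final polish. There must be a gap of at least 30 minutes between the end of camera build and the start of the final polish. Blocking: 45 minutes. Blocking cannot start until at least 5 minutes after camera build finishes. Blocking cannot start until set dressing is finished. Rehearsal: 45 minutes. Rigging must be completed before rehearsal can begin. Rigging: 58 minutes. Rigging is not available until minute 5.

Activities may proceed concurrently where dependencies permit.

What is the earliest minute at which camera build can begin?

After its own release at minute 5, rigging can start at minute 5 and finishes at minute 63.
Set dressing waits on rigging (finishes minute 63), so it starts at minute 63 and finishes at 63 + 10 = minute 73.
Camera build waits on set dressing (finishes minute 73); rigging (finishes minute 63, plus 5-minute gap → minute 68). The latest of these is minute 73, which is the earliest camera build can start.

73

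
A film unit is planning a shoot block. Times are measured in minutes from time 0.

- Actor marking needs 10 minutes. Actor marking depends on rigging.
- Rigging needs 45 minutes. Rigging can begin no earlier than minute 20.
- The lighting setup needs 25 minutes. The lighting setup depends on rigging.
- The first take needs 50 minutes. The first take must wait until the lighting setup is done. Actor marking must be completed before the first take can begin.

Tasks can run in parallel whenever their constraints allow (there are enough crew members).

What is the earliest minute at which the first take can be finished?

Rigging waits on its own release at minute 20, so it starts at minute 20 and finishes at 20 + 45 = minute 65.
Actor marking cannot begin until rigging (finishes minute 65). It runs from minute 65 to 65 + 10 = minute 75.
The lighting setup cannot begin until rigging (finishes minute 65). It runs from minute 65 to 65 + 25 = minute 90.
The first take cannot start until the lighting setup (finishes minute 90); actor marking (finishes minute 75). The controlling bound is minute 90, so the first take finishes at 90 + 50 = minute 140.

140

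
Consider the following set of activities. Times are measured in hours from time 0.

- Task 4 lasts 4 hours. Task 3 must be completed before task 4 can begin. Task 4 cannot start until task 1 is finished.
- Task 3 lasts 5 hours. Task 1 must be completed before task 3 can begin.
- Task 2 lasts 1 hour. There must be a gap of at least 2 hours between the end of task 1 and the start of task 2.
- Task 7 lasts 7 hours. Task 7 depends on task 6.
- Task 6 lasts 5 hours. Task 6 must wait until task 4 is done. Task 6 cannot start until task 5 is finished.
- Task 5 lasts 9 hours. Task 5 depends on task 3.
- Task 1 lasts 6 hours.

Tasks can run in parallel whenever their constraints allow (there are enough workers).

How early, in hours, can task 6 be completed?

Task 1 can start immediately at hour 0; it finishes at hour 6.
Task 3 cannot begin until task 1 (finishes hour 6). It runs from hour 6 to 6 + 5 = hour 11.
After task 3 (finishes hour 11), task 5 can start at hour 11 and finishes at hour 20.
Task 4 needs all of task 3 (finishes hour 11); task 1 (finishes hour 6). That puts its earliest start at hour 11; it finishes at 11 + 4 = hour 15.
Task 6 has to wait for task 4 (finishes hour 15); task 5 (finishes hour 20). The latest of these is hour 20, so task 6 runs hour 20 to 20 + 5 = hour 25.

25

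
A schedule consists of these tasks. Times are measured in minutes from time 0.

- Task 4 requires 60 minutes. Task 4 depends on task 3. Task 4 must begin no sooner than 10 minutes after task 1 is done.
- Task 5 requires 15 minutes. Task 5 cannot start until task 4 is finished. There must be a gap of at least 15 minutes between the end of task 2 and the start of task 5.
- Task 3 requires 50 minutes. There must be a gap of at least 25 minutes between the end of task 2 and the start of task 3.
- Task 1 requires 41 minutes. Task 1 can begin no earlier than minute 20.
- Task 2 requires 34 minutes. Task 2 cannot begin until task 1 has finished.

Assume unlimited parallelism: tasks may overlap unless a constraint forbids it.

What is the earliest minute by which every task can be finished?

Task 1 cannot begin until its own release at minute 20. It runs from minute 20 to 20 + 41 = minute 61.
Task 2 cannot begin until task 1 (finishes minute 61). It runs from minute 61 to 61 + 34 = minute 95.
After task 2 (finishes minute 95, plus 25-minute gap → minute 120), task 3 can start at minute 120 and finishes at minute 170.
Task 4 needs all of task 3 (finishes minute 170); task 1 (finishes minute 61, plus 10-minute gap → minute 71). That puts its earliest start at minute 170; it finishes at 170 + 60 = minute 230.
For task 5: task 4 (finishes minute 230); task 2 (finishes minute 95, plus 15-minute gap → minute 110). Taking the maximum gives a start of minute 230, and it finishes at 230 + 15 = minute 245.
All tasks are finished once the last one completes. Finish times: Task 1 at 61, Task 2 at 95, Task 3 at 170, Task 4 at 230, Task 5 at 245. The latest is minute 245.

245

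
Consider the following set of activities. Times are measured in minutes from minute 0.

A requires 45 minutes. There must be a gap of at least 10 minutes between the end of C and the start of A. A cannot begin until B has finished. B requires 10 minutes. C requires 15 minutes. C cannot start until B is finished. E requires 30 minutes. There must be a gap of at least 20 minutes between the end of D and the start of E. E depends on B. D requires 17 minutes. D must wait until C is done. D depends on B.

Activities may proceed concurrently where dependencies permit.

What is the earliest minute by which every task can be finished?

Nothing blocks B, so it runs from minute 0 to minute 10.
After B (finishes minute 10), C can start at minute 10 and finishes at minute 25.
D needs all of C (finishes minute 25); B (finishes minute 10). That puts its earliest start at minute 25; it finishes at 25 + 17 = minute 42.
E has to wait for D (finishes minute 42, plus 20-minute gap → minute 62); B (finishes minute 10). The latest of these is minute 62, so E runs minute 62 to 62 + 30 = minute 92.
For A: C (finishes minute 25, plus 10-minute gap → minute 35); B (finishes minute 10). Taking the maximum gives a start of minute 35, and it finishes at 35 + 45 = minute 80.
All tasks are finished once the last one completes. Finish times: A at 80, B at 10, C at 25, D at 42, E at 92. The latest is minute 92.

92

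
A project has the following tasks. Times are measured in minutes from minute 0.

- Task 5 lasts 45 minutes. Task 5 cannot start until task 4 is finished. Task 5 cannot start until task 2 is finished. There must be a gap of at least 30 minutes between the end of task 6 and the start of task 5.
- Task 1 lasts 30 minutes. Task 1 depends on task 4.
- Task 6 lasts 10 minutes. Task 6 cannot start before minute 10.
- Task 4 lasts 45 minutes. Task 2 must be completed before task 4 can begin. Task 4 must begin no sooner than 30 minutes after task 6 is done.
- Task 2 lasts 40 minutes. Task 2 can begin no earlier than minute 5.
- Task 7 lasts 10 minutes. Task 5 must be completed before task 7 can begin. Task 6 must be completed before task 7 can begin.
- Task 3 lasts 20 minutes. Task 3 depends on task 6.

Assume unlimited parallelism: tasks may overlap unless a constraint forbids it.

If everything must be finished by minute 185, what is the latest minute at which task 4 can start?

Task 1 has no dependents, so it just needs to finish by minute 185. Starting by 185 − 30 = minute 155 achieves that.
Nothing follows task 7; the deadline of minute 185 is its only limit. It must start by 185 − 10 = minute 175.
Task 5 feeds into task 7 (must start by minute 175); so task 5 must finish by minute 175 and therefore start by minute 130.
Task 4 has several dependents: task 1 (must start by minute 155); task 5 (must start by minute 130). The earliest of those limits is minute 130, so task 4 must start by 130 − 45 = minute 85.

85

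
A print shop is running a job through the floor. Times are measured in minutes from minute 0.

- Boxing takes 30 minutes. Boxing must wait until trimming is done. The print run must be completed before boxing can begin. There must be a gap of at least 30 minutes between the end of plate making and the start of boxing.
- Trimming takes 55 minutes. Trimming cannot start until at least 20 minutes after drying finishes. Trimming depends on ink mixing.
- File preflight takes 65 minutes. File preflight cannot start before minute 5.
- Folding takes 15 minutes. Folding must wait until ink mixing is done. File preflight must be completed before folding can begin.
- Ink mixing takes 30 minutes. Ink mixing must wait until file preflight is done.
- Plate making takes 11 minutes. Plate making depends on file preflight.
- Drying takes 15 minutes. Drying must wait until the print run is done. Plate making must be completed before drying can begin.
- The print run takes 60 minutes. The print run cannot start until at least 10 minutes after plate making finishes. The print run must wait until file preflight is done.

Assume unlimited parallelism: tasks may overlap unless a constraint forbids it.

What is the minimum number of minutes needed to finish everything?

271

File preflight cannot begin until its own release at minute 5. It runs from minute 5 to 5 + 65 = minute 70.
Ink mixing cannot begin until file preflight (finishes minute 70). It runs from minute 70 to 70 + 30 = minute 100.
Folding has to wait for ink mixing (finishes minute 100); file preflight (finishes minute 70). The latest of these is minute 100, so folding runs minute 100 to 100 + 15 = minute 115.
After file preflight (finishes minute 70), plate making can start at minute 70 and finishes at minute 81.
For the print run: plate making (finishes minute 81, plus 10-minute gap → minute 91); file preflight (finishes minute 70). Taking the maximum gives a start of minute 91, and it finishes at 91 + 60 = minute 151.
Drying needs all of the print run (finishes minute 151); plate making (finishes minute 81). That puts its earliest start at minute 151; it finishes at 151 + 15 = minute 166.
Trimming needs all of drying (finishes minute 166, plus 20-minute gap → minute 186); ink mixing (finishes minute 100). That puts its earliest start at minute 186; it finishes at 186 + 55 = minute 241.
Boxing has to wait for trimming (finishes minute 241); the print run (finishes minute 151); plate making (finishes minute 81, plus 30-minute gap → minute 111). The latest of these is minute 241, so boxing runs minute 241 to 241 + 30 = minute 271.
All tasks are finished once the last one completes. Finish times: File preflight at 70, Plate making at 81, Ink mixing at 100, The print run at 151, Drying at 166, Trimming at 241, Folding at 115, Boxing at 271. The latest is minute 271.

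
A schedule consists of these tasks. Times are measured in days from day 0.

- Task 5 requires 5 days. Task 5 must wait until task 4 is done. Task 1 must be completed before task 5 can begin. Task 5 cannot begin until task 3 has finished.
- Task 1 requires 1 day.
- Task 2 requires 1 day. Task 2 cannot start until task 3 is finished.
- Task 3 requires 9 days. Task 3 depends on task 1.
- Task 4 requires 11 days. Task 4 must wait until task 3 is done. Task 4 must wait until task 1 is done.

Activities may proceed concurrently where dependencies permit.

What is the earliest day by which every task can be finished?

26

Nothing blocks task 1, so it runs from day 0 to day 1.
Task 3 waits on task 1 (finishes day 1), so it starts at day 1 and finishes at 1 + 9 = day 10.
Task 4 has to wait for task 3 (finishes day 10); task 1 (finishes day 1). The latest of these is day 10, so task 4 runs day 10 to 10 + 11 = day 21.
For task 5: task 4 (finishes day 21); task 1 (finishes day 1); task 3 (finishes day 10). Taking the maximum gives a start of day 21, and it finishes at 21 + 5 = day 26.
After task 3 (finishes day 10), task 2 can start at day 10 and finishes at day 11.
All tasks are finished once the last one completes. Finish times: Task 1 at 1, Task 2 at 11, Task 3 at 10, Task 4 at 21, Task 5 at 26. The latest is day 26.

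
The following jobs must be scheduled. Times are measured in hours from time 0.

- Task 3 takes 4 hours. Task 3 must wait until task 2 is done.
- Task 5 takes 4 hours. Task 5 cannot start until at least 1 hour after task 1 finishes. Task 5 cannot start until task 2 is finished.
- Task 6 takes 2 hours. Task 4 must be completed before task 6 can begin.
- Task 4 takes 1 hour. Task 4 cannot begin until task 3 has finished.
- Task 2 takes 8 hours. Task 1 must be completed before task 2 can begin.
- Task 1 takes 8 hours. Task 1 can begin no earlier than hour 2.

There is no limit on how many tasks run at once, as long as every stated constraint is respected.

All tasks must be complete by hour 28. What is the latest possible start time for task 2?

To finish by hour 28, task 6 (duration 2) must start no later than hour 26.
Task 4 has to be done before task 6 (must start by hour 26). That means finishing by hour 26, i.e. starting by 26 − 1 = hour 25.
Task 3 feeds into task 4 (must start by hour 25); so task 3 must finish by hour 25 and therefore start by hour 21.
To finish by hour 28, task 5 (duration 4) must start no later than hour 24.
For task 2: task 3 (must start by hour 21); task 5 (must start by hour 24). The most restrictive is hour 21; with an 8-hour duration, task 2 must start by hour 13.

13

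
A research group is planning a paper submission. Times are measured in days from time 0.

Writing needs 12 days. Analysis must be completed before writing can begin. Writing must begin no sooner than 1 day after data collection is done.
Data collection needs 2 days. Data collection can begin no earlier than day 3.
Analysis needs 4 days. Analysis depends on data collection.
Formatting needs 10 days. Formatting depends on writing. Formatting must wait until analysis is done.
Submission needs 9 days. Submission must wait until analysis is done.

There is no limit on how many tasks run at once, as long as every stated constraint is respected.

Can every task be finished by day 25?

No

After its own release at day 3, data collection can start at day 3 and finishes at day 5.
After data collection (finishes day 5), analysis can start at day 5 and finishes at day 9.
After analysis (finishes day 9), submission can start at day 9 and finishes at day 18.
Writing needs all of analysis (finishes day 9); data collection (finishes day 5, plus 1-day gap → day 6). That puts its earliest start at day 9; it finishes at 9 + 12 = day 21.
Formatting cannot start until writing (finishes day 21); analysis (finishes day 9). The controlling bound is day 21, so formatting finishes at 21 + 10 = day 31.
The earliest everything can be done is day 31, which is after the deadline of 25, so it is not possible.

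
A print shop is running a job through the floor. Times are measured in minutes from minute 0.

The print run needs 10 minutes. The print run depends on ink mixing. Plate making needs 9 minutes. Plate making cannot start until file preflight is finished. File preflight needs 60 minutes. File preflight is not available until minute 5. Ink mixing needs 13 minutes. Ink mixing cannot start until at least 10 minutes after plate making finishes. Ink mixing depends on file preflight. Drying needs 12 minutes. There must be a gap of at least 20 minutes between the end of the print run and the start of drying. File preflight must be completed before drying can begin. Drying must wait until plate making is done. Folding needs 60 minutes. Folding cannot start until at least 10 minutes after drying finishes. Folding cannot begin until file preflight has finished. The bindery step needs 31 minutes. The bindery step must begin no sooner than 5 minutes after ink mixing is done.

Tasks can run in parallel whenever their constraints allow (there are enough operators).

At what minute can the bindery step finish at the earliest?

133

File preflight cannot begin until its own release at minute 5. It runs from minute 5 to 5 + 60 = minute 65.
After file preflight (finishes minute 65), plate making can start at minute 65 and finishes at minute 74.
For ink mixing: plate making (finishes minute 74, plus 10-minute gap → minute 84); file preflight (finishes minute 65). Taking the maximum gives a start of minute 84, and it finishes at 84 + 13 = minute 97.
The bindery step waits on ink mixing (finishes minute 97, plus 5-minute gap → minute 102), so it starts at minute 102 and finishes at 102 + 31 = minute 133.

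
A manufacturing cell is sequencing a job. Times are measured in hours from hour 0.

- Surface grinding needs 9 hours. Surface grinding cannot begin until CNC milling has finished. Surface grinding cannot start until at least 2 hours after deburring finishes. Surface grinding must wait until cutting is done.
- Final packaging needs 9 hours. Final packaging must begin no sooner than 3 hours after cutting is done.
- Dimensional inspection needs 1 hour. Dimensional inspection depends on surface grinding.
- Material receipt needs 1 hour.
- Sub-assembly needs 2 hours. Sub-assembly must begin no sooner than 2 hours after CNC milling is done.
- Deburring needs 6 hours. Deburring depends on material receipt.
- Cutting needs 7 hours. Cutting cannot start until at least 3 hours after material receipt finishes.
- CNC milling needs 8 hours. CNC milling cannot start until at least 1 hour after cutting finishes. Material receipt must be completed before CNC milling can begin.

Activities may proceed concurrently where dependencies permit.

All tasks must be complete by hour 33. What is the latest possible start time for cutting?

Nothing follows dimensional inspection; the deadline of hour 33 is its only limit. It must start by 33 − 1 = hour 32.
Since dimensional inspection (must start by hour 32) depends on it, surface grinding must finish by hour 32. Backing off its 9-hour duration gives a latest start of hour 23.
Sub-assembly has no dependents, so it just needs to finish by hour 33. Starting by 33 − 2 = hour 31 achieves that.
CNC milling feeds surface grinding (must start by hour 23); sub-assembly (must start by hour 31, minus 2-hour gap → hour 29). Taking the minimum, CNC milling must finish by hour 23 and start by 23 − 8 = hour 15.
To finish by hour 33, final packaging (duration 9) must start no later than hour 24.
Cutting has several dependents: CNC milling (must start by hour 15, minus 1-hour gap → hour 14); surface grinding (must start by hour 23); final packaging (must start by hour 24, minus 3-hour gap → hour 21). The earliest of those limits is hour 14, so cutting must start by 14 − 7 = hour 7.

7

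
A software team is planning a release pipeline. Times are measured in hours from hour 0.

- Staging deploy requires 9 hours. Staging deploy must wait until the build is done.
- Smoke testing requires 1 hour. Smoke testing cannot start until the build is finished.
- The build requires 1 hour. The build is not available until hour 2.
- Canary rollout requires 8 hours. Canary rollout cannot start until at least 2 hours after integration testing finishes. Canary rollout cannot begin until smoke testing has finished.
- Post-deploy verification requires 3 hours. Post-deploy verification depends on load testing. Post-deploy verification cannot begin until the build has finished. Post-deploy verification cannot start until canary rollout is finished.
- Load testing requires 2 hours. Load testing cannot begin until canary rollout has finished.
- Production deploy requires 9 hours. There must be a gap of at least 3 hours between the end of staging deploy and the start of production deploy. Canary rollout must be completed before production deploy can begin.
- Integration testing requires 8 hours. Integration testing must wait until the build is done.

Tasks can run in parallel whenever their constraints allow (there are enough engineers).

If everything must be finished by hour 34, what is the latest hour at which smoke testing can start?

16

To finish by hour 34, post-deploy verification (duration 3) must start no later than hour 31.
Since post-deploy verification (must start by hour 31) depends on it, load testing must finish by hour 31. Backing off its 2-hour duration gives a latest start of hour 29.
Nothing follows production deploy; the deadline of hour 34 is its only limit. It must start by 34 − 9 = hour 25.
Canary rollout feeds load testing (must start by hour 29); production deploy (must start by hour 25); post-deploy verification (must start by hour 31). Taking the minimum, canary rollout must finish by hour 25 and start by 25 − 8 = hour 17.
Smoke testing feeds into canary rollout (must start by hour 17); so smoke testing must finish by hour 17 and therefore start by hour 16.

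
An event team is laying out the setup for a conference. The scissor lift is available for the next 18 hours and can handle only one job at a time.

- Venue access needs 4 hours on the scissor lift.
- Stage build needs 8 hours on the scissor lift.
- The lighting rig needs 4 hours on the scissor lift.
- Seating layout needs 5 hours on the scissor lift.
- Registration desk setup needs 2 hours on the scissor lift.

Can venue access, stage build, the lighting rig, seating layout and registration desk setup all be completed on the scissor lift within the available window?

No

Running back to back, the jobs need 4 + 8 + 4 + 5 + 2 = 23 hours on the scissor lift.
Since 23 > 18, they cannot all fit.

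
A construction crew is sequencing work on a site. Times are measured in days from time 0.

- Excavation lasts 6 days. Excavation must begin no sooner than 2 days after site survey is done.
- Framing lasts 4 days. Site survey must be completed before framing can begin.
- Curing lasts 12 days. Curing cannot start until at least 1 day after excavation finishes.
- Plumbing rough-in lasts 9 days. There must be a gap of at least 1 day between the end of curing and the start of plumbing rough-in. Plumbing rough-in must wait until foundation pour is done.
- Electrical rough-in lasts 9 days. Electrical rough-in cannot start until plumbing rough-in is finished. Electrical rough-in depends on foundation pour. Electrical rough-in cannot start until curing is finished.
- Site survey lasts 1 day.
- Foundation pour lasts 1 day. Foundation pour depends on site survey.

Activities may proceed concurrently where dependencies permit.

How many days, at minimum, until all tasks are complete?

41

Site survey has no prerequisites, so it starts at day 0 and finishes at day 1.
Framing waits on site survey (finishes day 1), so it starts at day 1 and finishes at 1 + 4 = day 5.
Foundation pour waits on site survey (finishes day 1), so it starts at day 1 and finishes at 1 + 1 = day 2.
After site survey (finishes day 1, plus 2-day gap → day 3), excavation can start at day 3 and finishes at day 9.
Curing cannot begin until excavation (finishes day 9, plus 1-day gap → day 10). It runs from day 10 to 10 + 12 = day 22.
For plumbing rough-in: curing (finishes day 22, plus 1-day gap → day 23); foundation pour (finishes day 2). Taking the maximum gives a start of day 23, and it finishes at 23 + 9 = day 32.
Electrical rough-in cannot start until plumbing rough-in (finishes day 32); foundation pour (finishes day 2); curing (finishes day 22). The controlling bound is day 32, so electrical rough-in finishes at 32 + 9 = day 41.
All tasks are finished once the last one completes. Finish times: Site survey at 1, Excavation at 9, Foundation pour at 2, Curing at 22, Framing at 5, Plumbing rough-in at 32, Electrical rough-in at 41. The latest is day 41.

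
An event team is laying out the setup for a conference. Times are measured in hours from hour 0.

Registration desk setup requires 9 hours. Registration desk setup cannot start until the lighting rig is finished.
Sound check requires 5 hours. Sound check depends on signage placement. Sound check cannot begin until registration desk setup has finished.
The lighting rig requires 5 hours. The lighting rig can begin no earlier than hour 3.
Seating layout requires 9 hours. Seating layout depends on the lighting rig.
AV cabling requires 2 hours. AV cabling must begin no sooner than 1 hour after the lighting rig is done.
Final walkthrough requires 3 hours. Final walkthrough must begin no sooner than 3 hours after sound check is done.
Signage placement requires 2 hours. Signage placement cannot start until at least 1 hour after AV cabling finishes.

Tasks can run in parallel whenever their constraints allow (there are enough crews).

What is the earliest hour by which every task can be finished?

28

After its own release at hour 3, the lighting rig can start at hour 3 and finishes at hour 8.
After the lighting rig (finishes hour 8), registration desk setup can start at hour 8 and finishes at hour 17.
Seating layout waits on the lighting rig (finishes hour 8), so it starts at hour 8 and finishes at 8 + 9 = hour 17.
AV cabling cannot begin until the lighting rig (finishes hour 8, plus 1-hour gap → hour 9). It runs from hour 9 to 9 + 2 = hour 11.
Signage placement cannot begin until AV cabling (finishes hour 11, plus 1-hour gap → hour 12). It runs from hour 12 to 12 + 2 = hour 14.
For sound check: signage placement (finishes hour 14); registration desk setup (finishes hour 17). Taking the maximum gives a start of hour 17, and it finishes at 17 + 5 = hour 22.
After sound check (finishes hour 22, plus 3-hour gap → hour 25), final walkthrough can start at hour 25 and finishes at hour 28.
All tasks are finished once the last one completes. Finish times: The lighting rig at 8, AV cabling at 11, Seating layout at 17, Registration desk setup at 17, Signage placement at 14, Sound check at 22, Final walkthrough at 28. The latest is hour 28.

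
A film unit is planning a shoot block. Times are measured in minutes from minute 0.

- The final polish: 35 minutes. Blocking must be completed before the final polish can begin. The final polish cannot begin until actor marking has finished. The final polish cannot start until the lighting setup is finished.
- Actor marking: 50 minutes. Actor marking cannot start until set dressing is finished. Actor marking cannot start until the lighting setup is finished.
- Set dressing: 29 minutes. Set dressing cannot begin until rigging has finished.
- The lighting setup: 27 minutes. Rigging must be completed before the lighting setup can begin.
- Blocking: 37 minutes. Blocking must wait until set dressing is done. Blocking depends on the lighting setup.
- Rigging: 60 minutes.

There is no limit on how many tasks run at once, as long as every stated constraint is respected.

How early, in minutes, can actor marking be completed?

Rigging can start immediately at minute 0; it finishes at minute 60.
After rigging (finishes minute 60), the lighting setup can start at minute 60 and finishes at minute 87.
After rigging (finishes minute 60), set dressing can start at minute 60 and finishes at minute 89.
Actor marking has to wait for set dressing (finishes minute 89); the lighting setup (finishes minute 87). The latest of these is minute 89, so actor marking runs minute 89 to 89 + 50 = minute 139.

139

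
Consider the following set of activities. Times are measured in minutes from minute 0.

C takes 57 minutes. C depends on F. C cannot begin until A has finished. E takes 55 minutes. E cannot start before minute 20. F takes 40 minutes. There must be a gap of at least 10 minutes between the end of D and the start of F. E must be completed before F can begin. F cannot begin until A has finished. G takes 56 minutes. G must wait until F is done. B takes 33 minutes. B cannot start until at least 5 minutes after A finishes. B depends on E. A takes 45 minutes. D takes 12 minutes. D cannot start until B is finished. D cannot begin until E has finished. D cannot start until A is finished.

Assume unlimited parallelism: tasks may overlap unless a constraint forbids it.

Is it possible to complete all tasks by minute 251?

Yes

After its own release at minute 20, E can start at minute 20 and finishes at minute 75.
A has no prerequisites, so it starts at minute 0 and finishes at minute 45.
For B: A (finishes minute 45, plus 5-minute gap → minute 50); E (finishes minute 75). Taking the maximum gives a start of minute 75, and it finishes at 75 + 33 = minute 108.
D has to wait for B (finishes minute 108); E (finishes minute 75); A (finishes minute 45). The latest of these is minute 108, so D runs minute 108 to 108 + 12 = minute 120.
For F: D (finishes minute 120, plus 10-minute gap → minute 130); E (finishes minute 75); A (finishes minute 45). Taking the maximum gives a start of minute 130, and it finishes at 130 + 40 = minute 170.
G waits on F (finishes minute 170), so it starts at minute 170 and finishes at 170 + 56 = minute 226.
C needs all of F (finishes minute 170); A (finishes minute 45). That puts its earliest start at minute 170; it finishes at 170 + 57 = minute 227.
Every task is finished by minute 227, which is no later than the deadline of 251, so the schedule is feasible.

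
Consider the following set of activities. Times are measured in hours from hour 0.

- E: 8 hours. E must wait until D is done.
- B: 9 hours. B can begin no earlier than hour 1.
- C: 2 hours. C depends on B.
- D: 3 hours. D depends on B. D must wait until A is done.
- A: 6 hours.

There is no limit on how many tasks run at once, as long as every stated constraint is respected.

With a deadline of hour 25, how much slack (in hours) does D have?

4

B waits on its own release at hour 1, so it starts at hour 1 and finishes at 1 + 9 = hour 10.
Nothing blocks A, so it runs from hour 0 to hour 6.
D cannot start until B (finishes hour 10); A (finishes hour 6). The controlling bound is hour 10, so D finishes at 10 + 3 = hour 13.

Working backward from the deadline:
E has no dependents, so it just needs to finish by hour 25. Starting by 25 − 8 = hour 17 achieves that.
D feeds into E (must start by hour 17); so D must finish by hour 17 and therefore start by hour 14.
So D can start as early as hour 10 and as late as hour 14, giving 14 − 10 = 4 hours of slack.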